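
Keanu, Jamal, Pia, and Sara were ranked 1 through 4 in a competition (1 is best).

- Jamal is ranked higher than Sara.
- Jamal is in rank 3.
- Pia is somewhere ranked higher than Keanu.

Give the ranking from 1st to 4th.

Pia, Keanu, Jamal, Sara

From clue 1: Jamal is in {1,2,3}.
From clues 1–2: Jamal → rank 3, Sara → rank 4.
From clues 1–3: Pia → rank 1, Keanu → rank 2.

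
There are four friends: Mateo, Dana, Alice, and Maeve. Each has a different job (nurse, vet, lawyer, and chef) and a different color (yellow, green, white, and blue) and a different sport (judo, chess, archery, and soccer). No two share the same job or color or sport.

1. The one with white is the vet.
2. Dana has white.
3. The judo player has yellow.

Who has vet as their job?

With clues 1–2, Alice, Maeve, and Mateo are impossible for the one with job vet.
That leaves Dana.

Dana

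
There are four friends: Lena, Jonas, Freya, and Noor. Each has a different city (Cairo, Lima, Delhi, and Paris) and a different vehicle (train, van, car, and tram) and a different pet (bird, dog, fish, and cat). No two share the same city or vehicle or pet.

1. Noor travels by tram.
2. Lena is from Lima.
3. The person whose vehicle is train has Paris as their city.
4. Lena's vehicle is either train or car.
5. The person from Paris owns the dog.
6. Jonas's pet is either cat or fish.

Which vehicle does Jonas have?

Clue 1 rules out tram for Jonas's vehicle.
With clues 1–4, car is impossible for Jonas's vehicle.
With clues 1–6, train is impossible for Jonas's vehicle.
That leaves van.

van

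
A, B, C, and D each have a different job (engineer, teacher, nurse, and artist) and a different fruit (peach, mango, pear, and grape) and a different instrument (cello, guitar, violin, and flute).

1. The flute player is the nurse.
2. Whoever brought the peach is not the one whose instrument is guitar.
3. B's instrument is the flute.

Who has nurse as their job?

B

With clues 1–3, A, C, and D are impossible for the one with job nurse.
That leaves B.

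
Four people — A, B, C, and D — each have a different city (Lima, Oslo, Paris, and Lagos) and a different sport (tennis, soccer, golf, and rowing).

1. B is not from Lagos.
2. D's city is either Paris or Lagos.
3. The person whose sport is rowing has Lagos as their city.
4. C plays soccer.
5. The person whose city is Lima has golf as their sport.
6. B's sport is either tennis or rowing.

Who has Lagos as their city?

D

Clue 1 rules out B for the one with city Lagos.
With clues 1–4, C is impossible for the one with city Lagos.
With clues 1–6, A is impossible for the one with city Lagos.
That leaves D.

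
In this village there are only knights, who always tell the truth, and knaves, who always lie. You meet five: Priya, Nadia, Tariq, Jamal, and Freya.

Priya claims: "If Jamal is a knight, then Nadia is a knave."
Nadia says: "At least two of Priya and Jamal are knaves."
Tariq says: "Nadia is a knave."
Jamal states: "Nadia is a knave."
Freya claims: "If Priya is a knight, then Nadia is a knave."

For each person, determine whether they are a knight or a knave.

Consider Priya. Suppose Priya is a knave.
Then no assignment of the remaining roles makes every statement match its speaker's type — contradiction.
So Priya is a knight.
With that fixed, Nadia's statement is false, so Nadia is a knave.
With that fixed, Tariq's statement is true, so Tariq is a knight.
With that fixed, Jamal's statement is true, so Jamal is a knight.
With that fixed, Freya's statement is true, so Freya is a knight.

Priya: knight, Nadia: knave, Tariq: knight, Jamal: knight, Freya: knight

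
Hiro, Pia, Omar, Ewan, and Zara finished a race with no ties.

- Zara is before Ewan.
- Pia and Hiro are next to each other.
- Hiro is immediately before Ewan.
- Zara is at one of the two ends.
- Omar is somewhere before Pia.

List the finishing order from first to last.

From clue 1: Ewan is in {2,3,4,5}.
From clues 1–3: Hiro is in {3,4}.
From clues 1–4: Zara → place 1.
From clues 1–5: Omar → place 2, Pia → place 3, Hiro → place 4, Ewan → place 5.

Zara, Omar, Pia, Hiro, Ewan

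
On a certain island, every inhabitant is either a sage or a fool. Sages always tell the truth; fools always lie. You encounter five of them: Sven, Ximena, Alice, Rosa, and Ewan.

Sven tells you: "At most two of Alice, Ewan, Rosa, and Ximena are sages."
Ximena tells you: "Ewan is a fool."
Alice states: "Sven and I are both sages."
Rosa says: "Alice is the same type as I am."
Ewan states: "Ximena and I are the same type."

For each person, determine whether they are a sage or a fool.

Consider Sven. Suppose Sven is a fool.
Then no assignment of the remaining roles makes every statement match its speaker's type — contradiction.
So Sven is a sage.
Consider Ximena. Suppose Ximena is a fool.
Then whichever role Ewan has, Ewan's statement has the wrong truth value — contradiction.
So Ximena is a sage.
Consider Alice. Suppose Alice is a fool.
Then whichever role Rosa has, Rosa's statement has the wrong truth value — contradiction.
So Alice is a sage.
Consider Rosa. Suppose Rosa is a sage.
Then Sven's statement comes out false, contradicting Sven being a sage.
So Rosa is a fool.
Consider Ewan. Suppose Ewan is a sage.
Then Sven's statement comes out false, contradicting Sven being a sage.
So Ewan is a fool.

Sven: sage, Ximena: sage, Alice: sage, Rosa: fool, Ewan: fool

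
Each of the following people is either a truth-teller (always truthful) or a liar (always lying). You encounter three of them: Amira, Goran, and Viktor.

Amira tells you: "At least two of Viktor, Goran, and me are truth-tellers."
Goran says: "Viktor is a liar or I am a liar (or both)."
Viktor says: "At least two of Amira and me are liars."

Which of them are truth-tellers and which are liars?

Consider Amira. Suppose Amira is a liar.
Then whichever role Viktor has, Viktor's statement has the wrong truth value — contradiction.
So Amira is a truth-teller.
With that fixed, Viktor's statement is false, so Viktor is a liar.
With that fixed, Goran's statement is true, so Goran is a truth-teller.

Amira: truth-teller, Goran: truth-teller, Viktor: liar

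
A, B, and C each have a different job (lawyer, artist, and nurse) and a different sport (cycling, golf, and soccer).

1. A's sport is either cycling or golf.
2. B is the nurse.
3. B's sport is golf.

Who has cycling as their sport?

With clues 1–3, B and C are impossible for the one with sport cycling.
That leaves A.

A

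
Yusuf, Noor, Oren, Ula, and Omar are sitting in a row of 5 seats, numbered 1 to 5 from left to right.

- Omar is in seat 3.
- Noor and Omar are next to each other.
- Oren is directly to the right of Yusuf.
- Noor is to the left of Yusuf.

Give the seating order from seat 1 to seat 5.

From clue 1: Omar → seat 3.
From clues 1–2: Noor is in {2,4}.
From clues 1–3: Yusuf is in {1,4}.
From clues 1–4: Ula → seat 1, Noor → seat 2, Yusuf → seat 4, Oren → seat 5.

Ula, Noor, Omar, Yusuf, Oren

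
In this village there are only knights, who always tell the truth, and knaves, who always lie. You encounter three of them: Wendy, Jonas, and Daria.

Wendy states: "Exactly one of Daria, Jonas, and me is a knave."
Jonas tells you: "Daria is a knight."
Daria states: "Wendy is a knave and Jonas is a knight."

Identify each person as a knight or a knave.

Wendy: knave, Jonas: knave, Daria: knave

Consider Wendy. Suppose Wendy is a knight.
Then no assignment of the remaining roles makes every statement match its speaker's type — contradiction.
So Wendy is a knave.
Consider Jonas. Suppose Jonas is a knight.
Then no assignment of the remaining roles makes every statement match its speaker's type — contradiction.
So Jonas is a knave.
With that fixed, Daria's statement is false, so Daria is a knave.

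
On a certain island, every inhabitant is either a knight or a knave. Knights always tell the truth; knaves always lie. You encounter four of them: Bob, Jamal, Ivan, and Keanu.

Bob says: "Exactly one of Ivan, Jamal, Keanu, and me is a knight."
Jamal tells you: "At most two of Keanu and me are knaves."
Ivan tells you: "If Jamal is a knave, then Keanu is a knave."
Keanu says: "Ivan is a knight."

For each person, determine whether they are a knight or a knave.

Regardless of anyone's role, Jamal's statement is true, so Jamal is a knight.
With that fixed, Ivan's statement is true, so Ivan is a knight.
With that fixed, Keanu's statement is true, so Keanu is a knight.
With that fixed, Bob's statement is false, so Bob is a knave.

Bob: knave, Jamal: knight, Ivan: knight, Keanu: knight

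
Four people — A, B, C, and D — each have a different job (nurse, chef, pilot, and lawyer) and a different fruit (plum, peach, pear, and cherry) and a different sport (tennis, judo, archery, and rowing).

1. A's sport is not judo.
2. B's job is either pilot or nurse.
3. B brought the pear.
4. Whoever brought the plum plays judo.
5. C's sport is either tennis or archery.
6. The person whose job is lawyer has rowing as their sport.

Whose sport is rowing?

With clues 1–5, C and D are impossible for the one with sport rowing.
With clues 1–6, B is impossible for the one with sport rowing.
That leaves A.

A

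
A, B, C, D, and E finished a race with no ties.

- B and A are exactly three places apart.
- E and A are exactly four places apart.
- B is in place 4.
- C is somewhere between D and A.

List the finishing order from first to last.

From clue 1: A is in {1,2,4,5}.
From clues 1–2: A is in {1,5}.
From clues 1–3: A → place 1, B → place 4, E → place 5.
From clues 1–4: C → place 2, D → place 3.

A, C, D, B, E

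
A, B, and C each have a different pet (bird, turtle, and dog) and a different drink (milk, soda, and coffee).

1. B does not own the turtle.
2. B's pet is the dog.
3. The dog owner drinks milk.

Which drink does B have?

With clues 1–3, coffee and soda are impossible for B's drink.
That leaves milk.

milk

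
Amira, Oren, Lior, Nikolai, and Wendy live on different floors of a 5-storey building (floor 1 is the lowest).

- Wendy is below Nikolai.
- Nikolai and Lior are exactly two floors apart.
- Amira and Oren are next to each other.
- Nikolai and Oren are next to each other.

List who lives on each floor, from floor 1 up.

From clue 1: Nikolai is in {2,3,4,5}.
From clues 1–3: Lior is in {1,3}.
From clues 1–4: Lior → floor 1, Wendy → floor 2, Nikolai → floor 3, Oren → floor 4, Amira → floor 5.

Lior, Wendy, Nikolai, Oren, Amira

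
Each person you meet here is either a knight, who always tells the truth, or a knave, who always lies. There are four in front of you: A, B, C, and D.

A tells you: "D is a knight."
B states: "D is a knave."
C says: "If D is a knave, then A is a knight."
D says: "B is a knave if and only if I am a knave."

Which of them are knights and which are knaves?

Consider A. Suppose A is a knight.
Then no assignment of the remaining roles makes every statement match its speaker's type — contradiction.
So A is a knave.
Consider B. Suppose B is a knave.
Then whichever role D has, D's statement has the wrong truth value — contradiction.
So B is a knight.
Consider C. Suppose C is a knight.
Then no assignment of the remaining roles makes every statement match its speaker's type — contradiction.
So C is a knave.
Consider D. Suppose D is a knight.
Then A's statement comes out true, contradicting A being a knave.
So D is a knave.

A: knave, B: knight, C: knave, D: knave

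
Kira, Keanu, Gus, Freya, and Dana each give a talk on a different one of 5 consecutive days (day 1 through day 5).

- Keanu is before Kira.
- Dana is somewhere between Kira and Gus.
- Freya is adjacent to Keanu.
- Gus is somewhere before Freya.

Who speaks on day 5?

Kira

With clue 1, Keanu is ruled out for day 5.
With clues 1–2, Dana is ruled out for day 5.
With clues 1–3, Freya is ruled out for day 5.
With clues 1–4, Gus is ruled out for day 5.
So day 5 is Kira.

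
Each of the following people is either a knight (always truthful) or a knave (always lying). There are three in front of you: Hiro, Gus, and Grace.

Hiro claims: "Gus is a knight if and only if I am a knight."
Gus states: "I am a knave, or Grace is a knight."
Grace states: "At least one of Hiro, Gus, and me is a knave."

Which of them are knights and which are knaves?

Hiro: knave, Gus: knight, Grace: knight

Consider Hiro. Suppose Hiro is a knight.
Then no assignment of the remaining roles makes every statement match its speaker's type — contradiction.
So Hiro is a knave.
With that fixed, Grace's statement is true, so Grace is a knight.
With that fixed, Gus's statement is true, so Gus is a knight.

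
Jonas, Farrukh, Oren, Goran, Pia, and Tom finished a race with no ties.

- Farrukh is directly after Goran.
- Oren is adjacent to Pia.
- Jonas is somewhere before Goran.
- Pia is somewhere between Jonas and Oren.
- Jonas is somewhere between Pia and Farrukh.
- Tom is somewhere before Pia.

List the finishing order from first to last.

From clue 1: Farrukh is in {2,3,4,5,6}.
From clues 1–3: Jonas is in {1,2,3,4}.
From clues 1–5: Jonas is in {3,4}.
From clues 1–6: Tom → place 1, Oren → place 2, Pia → place 3, Jonas → place 4, Goran → place 5, Farrukh → place 6.

Tom, Oren, Pia, Jonas, Goran, Farrukh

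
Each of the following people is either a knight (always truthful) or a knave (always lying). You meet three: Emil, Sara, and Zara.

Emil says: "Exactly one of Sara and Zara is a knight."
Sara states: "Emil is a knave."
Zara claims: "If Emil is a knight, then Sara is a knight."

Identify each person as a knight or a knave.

Consider Emil. Suppose Emil is a knight.
Then no assignment of the remaining roles makes every statement match its speaker's type — contradiction.
So Emil is a knave.
With that fixed, Sara's statement is true, so Sara is a knight.
With that fixed, Zara's statement is true, so Zara is a knight.

Emil: knave, Sara: knight, Zara: knight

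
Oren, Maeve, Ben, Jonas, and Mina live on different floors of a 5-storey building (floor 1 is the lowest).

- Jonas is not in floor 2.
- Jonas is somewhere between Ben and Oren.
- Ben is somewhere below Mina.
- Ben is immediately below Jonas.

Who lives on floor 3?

With clues 1–3, Ben and Oren are ruled out for floor 3.
With clues 1–4, Maeve and Mina are ruled out for floor 3.
So floor 3 is Jonas.

Jonas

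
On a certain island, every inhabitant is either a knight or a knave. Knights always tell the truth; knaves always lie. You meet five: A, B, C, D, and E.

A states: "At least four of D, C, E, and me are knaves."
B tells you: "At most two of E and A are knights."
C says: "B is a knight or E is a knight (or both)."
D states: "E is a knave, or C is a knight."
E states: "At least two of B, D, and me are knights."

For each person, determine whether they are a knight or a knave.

Regardless of anyone's role, B's statement is true, so B is a knight.
With that fixed, C's statement is true, so C is a knight.
With that fixed, D's statement is true, so D is a knight.
With that fixed, E's statement is true, so E is a knight.
With that fixed, A's statement is false, so A is a knave.

A: knave, B: knight, C: knight, D: knight, E: knight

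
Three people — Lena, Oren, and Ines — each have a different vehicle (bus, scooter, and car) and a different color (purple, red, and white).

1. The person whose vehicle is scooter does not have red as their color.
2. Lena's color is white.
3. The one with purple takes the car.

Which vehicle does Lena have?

scooter

With clues 1–3, bus and car are impossible for Lena's vehicle.
That leaves scooter.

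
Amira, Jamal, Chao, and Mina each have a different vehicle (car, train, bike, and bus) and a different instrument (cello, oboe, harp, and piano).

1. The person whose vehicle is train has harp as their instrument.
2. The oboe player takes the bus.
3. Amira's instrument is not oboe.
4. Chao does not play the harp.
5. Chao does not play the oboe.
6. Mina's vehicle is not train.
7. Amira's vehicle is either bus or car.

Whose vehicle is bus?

With clues 1–3, Amira is impossible for the one with vehicle bus.
With clues 1–5, Chao is impossible for the one with vehicle bus.
With clues 1–7, Jamal is impossible for the one with vehicle bus.
That leaves Mina.

Mina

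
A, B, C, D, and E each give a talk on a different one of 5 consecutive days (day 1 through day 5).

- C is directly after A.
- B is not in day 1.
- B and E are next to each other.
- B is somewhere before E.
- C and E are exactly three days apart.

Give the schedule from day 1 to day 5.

A, C, D, B, E

From clue 1: A is in {1,2,3,4}.
From clues 1–3: D is in {1,3,5}.
From clues 1–4: A is in {1,2,4}.
From clues 1–5: A → day 1, C → day 2, D → day 3, B → day 4, E → day 5.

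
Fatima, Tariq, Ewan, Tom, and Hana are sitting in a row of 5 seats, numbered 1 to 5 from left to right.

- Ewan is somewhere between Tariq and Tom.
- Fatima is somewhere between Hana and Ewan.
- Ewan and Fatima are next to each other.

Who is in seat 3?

Fatima

With clues 1–2, Ewan and Hana are ruled out for seat 3.
With clues 1–3, Tariq and Tom are ruled out for seat 3.
So seat 3 is Fatima.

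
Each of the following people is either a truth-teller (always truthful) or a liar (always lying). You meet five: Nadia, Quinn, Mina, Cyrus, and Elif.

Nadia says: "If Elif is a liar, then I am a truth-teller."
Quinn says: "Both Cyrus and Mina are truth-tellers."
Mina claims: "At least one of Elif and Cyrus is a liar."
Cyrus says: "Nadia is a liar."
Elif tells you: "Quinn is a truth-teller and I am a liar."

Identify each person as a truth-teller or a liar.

Consider Nadia. Suppose Nadia is a liar.
Then no assignment of the remaining roles makes every statement match its speaker's type — contradiction.
So Nadia is a truth-teller.
With that fixed, Cyrus's statement is false, so Cyrus is a liar.
With that fixed, Quinn's statement is false, so Quinn is a liar.
With that fixed, Mina's statement is true, so Mina is a truth-teller.
With that fixed, Elif's statement is false, so Elif is a liar.

Nadia: truth-teller, Quinn: liar, Mina: truth-teller, Cyrus: liar, Elif: liar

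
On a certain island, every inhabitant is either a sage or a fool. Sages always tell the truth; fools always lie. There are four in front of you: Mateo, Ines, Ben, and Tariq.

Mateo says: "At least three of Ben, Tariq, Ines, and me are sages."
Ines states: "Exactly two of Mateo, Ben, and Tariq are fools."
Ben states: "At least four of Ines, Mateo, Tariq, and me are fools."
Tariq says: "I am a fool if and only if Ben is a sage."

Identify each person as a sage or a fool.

Consider Mateo. Suppose Mateo is a sage.
Then no assignment of the remaining roles makes every statement match its speaker's type — contradiction.
So Mateo is a fool.
Consider Ines. Suppose Ines is a fool.
Then no assignment of the remaining roles makes every statement match its speaker's type — contradiction.
So Ines is a sage.
With that fixed, Ben's statement is false, so Ben is a fool.
Consider Tariq. Suppose Tariq is a fool.
Then Ines's statement comes out false, contradicting Ines being a sage.
So Tariq is a sage.

Mateo: fool, Ines: sage, Ben: fool, Tariq: sage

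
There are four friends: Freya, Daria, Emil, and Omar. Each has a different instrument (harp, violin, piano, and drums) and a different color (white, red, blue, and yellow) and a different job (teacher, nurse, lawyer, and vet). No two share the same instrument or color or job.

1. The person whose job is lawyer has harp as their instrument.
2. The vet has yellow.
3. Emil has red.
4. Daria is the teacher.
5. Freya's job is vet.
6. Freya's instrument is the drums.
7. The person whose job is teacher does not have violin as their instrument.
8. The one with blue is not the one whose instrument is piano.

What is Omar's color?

With clues 1–3, red is impossible for Omar's color.
With clues 1–5, yellow is impossible for Omar's color.
With clues 1–8, white is impossible for Omar's color.
That leaves blue.

blue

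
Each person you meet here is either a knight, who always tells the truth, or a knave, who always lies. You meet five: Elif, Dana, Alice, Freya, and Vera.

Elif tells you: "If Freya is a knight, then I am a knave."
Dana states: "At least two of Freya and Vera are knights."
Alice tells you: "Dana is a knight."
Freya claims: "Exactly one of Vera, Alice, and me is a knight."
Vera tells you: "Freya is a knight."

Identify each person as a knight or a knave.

Consider Elif. Suppose Elif is a knave.
Then Elif's own statement would have to be false, but it can't be — contradiction.
So Elif is a knight.
Consider Dana. Suppose Dana is a knight.
Then no assignment of the remaining roles makes every statement match its speaker's type — contradiction.
So Dana is a knave.
With that fixed, Alice's statement is false, so Alice is a knave.
Consider Freya. Suppose Freya is a knight.
Then Elif's statement comes out false, contradicting Elif being a knight.
So Freya is a knave.
With that fixed, Vera's statement is false, so Vera is a knave.

Elif: knight, Dana: knave, Alice: knave, Freya: knave, Vera: knave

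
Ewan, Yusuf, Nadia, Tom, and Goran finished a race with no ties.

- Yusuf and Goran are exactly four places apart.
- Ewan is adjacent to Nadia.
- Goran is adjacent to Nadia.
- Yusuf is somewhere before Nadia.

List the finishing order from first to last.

Yusuf, Tom, Ewan, Nadia, Goran

From clue 1: Yusuf is in {1,5}.
From clues 1–3: Ewan → place 3.
From clues 1–4: Yusuf → place 1, Tom → place 2, Nadia → place 4, Goran → place 5.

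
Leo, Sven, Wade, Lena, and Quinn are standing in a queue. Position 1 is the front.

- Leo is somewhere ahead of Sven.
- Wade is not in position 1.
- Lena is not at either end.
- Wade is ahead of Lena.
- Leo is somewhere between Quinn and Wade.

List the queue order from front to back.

From clue 1: Leo is in {1,2,3,4}.
From clues 1–3: Lena is in {2,3,4}.
From clues 1–4: Wade is in {2,3}.
From clues 1–5: Quinn → position 1, Leo → position 2, Wade → position 3, Lena → position 4, Sven → position 5.

Quinn, Leo, Wade, Lena, Sven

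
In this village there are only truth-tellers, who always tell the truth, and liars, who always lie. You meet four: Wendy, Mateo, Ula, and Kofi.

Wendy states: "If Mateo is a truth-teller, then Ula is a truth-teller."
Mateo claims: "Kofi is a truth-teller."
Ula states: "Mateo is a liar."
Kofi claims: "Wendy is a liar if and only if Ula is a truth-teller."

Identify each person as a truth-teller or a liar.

Wendy: truth-teller, Mateo: liar, Ula: truth-teller, Kofi: liar

Consider Wendy. Suppose Wendy is a liar.
Then no assignment of the remaining roles makes every statement match its speaker's type — contradiction.
So Wendy is a truth-teller.
Consider Mateo. Suppose Mateo is a truth-teller.
Then no assignment of the remaining roles makes every statement match its speaker's type — contradiction.
So Mateo is a liar.
With that fixed, Ula's statement is true, so Ula is a truth-teller.
With that fixed, Kofi's statement is false, so Kofi is a liar.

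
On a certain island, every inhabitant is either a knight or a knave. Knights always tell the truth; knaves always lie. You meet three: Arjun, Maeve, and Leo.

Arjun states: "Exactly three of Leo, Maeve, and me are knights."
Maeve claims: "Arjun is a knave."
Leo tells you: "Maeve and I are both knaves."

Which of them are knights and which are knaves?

Consider Arjun. Suppose Arjun is a knight.
Then no assignment of the remaining roles makes every statement match its speaker's type — contradiction.
So Arjun is a knave.
With that fixed, Maeve's statement is true, so Maeve is a knight.
With that fixed, Leo's statement is false, so Leo is a knave.

Arjun: knave, Maeve: knight, Leo: knave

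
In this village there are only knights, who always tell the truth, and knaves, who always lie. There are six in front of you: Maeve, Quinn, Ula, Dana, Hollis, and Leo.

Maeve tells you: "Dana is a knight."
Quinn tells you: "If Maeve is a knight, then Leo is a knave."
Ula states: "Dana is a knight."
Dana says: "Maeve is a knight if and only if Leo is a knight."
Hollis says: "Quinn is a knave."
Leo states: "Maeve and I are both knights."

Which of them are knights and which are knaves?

Consider Maeve. Suppose Maeve is a knave.
Then no assignment of the remaining roles makes every statement match its speaker's type — contradiction.
So Maeve is a knight.
Consider Quinn. Suppose Quinn is a knight.
Then no assignment of the remaining roles makes every statement match its speaker's type — contradiction.
So Quinn is a knave.
With that fixed, Hollis's statement is true, so Hollis is a knight.
Consider Ula. Suppose Ula is a knave.
Then no assignment of the remaining roles makes every statement match its speaker's type — contradiction.
So Ula is a knight.
Consider Dana. Suppose Dana is a knave.
Then Maeve's statement comes out false, contradicting Maeve being a knight.
So Dana is a knight.
Consider Leo. Suppose Leo is a knave.
Then Quinn's statement comes out true, contradicting Quinn being a knave.
So Leo is a knight.

Maeve: knight, Quinn: knave, Ula: knight, Dana: knight, Hollis: knight, Leo: knight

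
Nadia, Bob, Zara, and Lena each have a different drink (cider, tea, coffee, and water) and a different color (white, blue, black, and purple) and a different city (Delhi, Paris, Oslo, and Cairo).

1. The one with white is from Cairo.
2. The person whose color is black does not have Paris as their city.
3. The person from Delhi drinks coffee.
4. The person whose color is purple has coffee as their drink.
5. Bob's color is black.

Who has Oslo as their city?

With clues 1–5, Lena, Nadia, and Zara are impossible for the one with city Oslo.
That leaves Bob.

Bob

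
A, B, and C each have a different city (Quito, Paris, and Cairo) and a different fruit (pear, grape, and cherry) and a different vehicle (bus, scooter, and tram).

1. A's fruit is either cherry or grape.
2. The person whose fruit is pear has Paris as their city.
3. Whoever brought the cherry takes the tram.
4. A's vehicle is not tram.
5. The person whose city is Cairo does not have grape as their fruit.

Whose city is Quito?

A

With clues 1–5, B and C are impossible for the one with city Quito.
That leaves A.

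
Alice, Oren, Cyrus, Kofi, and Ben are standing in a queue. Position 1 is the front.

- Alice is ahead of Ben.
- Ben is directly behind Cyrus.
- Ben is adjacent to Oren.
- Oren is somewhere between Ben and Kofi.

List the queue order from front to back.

From clue 1: Alice is in {1,2,3,4}.
From clues 1–2: Alice is in {1,2,3}.
From clues 1–3: Alice is in {1,2}.
From clues 1–4: Alice → position 1, Cyrus → position 2, Ben → position 3, Oren → position 4, Kofi → position 5.

Alice, Cyrus, Ben, Oren, Kofi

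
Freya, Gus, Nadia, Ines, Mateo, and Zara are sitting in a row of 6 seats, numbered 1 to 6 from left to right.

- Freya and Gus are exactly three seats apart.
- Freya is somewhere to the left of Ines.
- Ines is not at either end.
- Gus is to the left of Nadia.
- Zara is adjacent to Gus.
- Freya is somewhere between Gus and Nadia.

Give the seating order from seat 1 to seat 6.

Gus, Zara, Mateo, Freya, Ines, Nadia

From clues 1–2: Freya is in {1,2,3,4,5}.
From clues 1–3: Freya is in {1,2,3,4}.
From clues 1–4: Freya is in {1,2,4}.
From clues 1–6: Gus → seat 1, Zara → seat 2, Mateo → seat 3, Freya → seat 4, Ines → seat 5, Nadia → seat 6.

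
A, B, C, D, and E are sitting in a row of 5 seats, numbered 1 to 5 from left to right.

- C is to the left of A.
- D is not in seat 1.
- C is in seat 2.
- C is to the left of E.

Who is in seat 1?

With clue 1, A is ruled out for seat 1.
With clues 1–2, D is ruled out for seat 1.
With clues 1–3, C is ruled out for seat 1.
With clues 1–4, E is ruled out for seat 1.
So seat 1 is B.

B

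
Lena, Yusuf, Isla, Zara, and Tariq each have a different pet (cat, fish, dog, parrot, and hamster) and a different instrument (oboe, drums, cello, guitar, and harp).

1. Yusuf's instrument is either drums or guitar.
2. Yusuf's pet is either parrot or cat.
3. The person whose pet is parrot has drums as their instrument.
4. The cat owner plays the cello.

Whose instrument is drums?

With clues 1–4, Isla, Lena, Tariq, and Zara are impossible for the one with instrument drums.
That leaves Yusuf.

Yusuf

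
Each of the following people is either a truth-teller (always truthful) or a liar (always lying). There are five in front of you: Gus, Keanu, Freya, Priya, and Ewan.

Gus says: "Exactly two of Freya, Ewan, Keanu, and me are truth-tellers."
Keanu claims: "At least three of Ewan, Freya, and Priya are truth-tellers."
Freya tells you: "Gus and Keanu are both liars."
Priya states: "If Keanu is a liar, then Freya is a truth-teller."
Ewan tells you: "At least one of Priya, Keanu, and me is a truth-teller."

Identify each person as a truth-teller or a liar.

Consider Gus. Suppose Gus is a liar.
Then no assignment of the remaining roles makes every statement match its speaker's type — contradiction.
So Gus is a truth-teller.
With that fixed, Freya's statement is false, so Freya is a liar.
With that fixed, Keanu's statement is false, so Keanu is a liar.
With that fixed, Priya's statement is false, so Priya is a liar.
Consider Ewan. Suppose Ewan is a liar.
Then Gus's statement comes out false, contradicting Gus being a truth-teller.
So Ewan is a truth-teller.

Gus: truth-teller, Keanu: liar, Freya: liar, Priya: liar, Ewan: truth-teller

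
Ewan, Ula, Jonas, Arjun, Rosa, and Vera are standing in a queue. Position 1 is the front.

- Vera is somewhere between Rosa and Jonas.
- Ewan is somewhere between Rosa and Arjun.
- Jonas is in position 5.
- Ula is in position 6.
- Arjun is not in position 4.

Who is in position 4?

With clues 1–3, Jonas and Rosa are ruled out for position 4.
With clues 1–4, Ewan and Ula are ruled out for position 4.
With clues 1–5, Arjun is ruled out for position 4.
So position 4 is Vera.

Vera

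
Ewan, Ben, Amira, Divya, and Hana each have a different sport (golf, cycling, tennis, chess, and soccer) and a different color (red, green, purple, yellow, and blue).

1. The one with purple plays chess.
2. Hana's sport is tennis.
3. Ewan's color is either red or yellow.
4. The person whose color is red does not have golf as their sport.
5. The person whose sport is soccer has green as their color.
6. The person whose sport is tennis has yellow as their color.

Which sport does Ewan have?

cycling

With clues 1–2, tennis is impossible for Ewan's sport.
With clues 1–3, chess is impossible for Ewan's sport.
With clues 1–5, soccer is impossible for Ewan's sport.
With clues 1–6, golf is impossible for Ewan's sport.
That leaves cycling.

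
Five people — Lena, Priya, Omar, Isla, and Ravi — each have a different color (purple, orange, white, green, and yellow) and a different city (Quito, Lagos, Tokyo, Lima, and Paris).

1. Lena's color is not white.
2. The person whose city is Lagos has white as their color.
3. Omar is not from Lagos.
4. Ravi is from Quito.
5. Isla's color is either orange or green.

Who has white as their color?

Priya

Clue 1 rules out Lena for the one with color white.
With clues 1–3, Omar is impossible for the one with color white.
With clues 1–4, Ravi is impossible for the one with color white.
With clues 1–5, Isla is impossible for the one with color white.
That leaves Priya.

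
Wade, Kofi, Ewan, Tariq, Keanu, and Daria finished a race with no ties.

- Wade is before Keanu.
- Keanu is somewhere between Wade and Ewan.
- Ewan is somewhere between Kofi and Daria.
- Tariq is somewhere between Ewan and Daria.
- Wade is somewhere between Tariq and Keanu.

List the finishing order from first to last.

From clue 1: Wade is in {1,2,3,4,5}.
From clues 1–2: Wade is in {1,2,3,4}.
From clues 1–3: Ewan is in {4,5}.
From clues 1–5: Daria → place 1, Tariq → place 2, Wade → place 3, Keanu → place 4, Ewan → place 5, Kofi → place 6.

Daria, Tariq, Wade, Keanu, Ewan, Kofi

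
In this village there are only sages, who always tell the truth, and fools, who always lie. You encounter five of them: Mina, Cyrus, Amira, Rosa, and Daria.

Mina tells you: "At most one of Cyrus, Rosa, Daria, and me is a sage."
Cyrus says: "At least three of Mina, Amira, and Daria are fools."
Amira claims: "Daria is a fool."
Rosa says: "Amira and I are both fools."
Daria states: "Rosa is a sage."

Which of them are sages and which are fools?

Mina: sage, Cyrus: fool, Amira: sage, Rosa: fool, Daria: fool

Consider Mina. Suppose Mina is a fool.
Then no assignment of the remaining roles makes every statement match its speaker's type — contradiction.
So Mina is a sage.
With that fixed, Cyrus's statement is false, so Cyrus is a fool.
Consider Amira. Suppose Amira is a fool.
Then whichever role Rosa has, Rosa's statement has the wrong truth value — contradiction.
So Amira is a sage.
With that fixed, Rosa's statement is false, so Rosa is a fool.
With that fixed, Daria's statement is false, so Daria is a fool.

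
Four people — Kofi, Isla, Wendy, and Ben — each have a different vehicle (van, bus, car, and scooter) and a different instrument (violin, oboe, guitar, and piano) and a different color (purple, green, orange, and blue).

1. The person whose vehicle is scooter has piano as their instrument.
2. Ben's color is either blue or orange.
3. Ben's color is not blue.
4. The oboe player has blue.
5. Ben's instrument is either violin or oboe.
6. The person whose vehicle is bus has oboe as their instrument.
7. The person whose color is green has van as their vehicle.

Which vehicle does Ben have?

car

With clues 1–5, scooter is impossible for Ben's vehicle.
With clues 1–6, bus is impossible for Ben's vehicle.
With clues 1–7, van is impossible for Ben's vehicle.
That leaves car.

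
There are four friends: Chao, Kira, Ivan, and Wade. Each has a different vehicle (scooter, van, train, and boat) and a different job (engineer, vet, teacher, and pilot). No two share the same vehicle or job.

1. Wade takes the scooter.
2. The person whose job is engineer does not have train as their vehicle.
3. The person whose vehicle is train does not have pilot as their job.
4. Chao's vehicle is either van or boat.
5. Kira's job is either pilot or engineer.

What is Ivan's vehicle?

Clue 1 rules out scooter for Ivan's vehicle.
With clues 1–5, boat and van are impossible for Ivan's vehicle.
That leaves train.

train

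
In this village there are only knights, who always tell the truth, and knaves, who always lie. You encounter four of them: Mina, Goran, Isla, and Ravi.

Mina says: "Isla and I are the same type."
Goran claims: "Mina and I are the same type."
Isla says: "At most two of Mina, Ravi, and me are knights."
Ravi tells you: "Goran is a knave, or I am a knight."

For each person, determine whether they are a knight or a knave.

Mina: knight, Goran: knight, Isla: knight, Ravi: knave

Consider Mina. Suppose Mina is a knave.
Then whichever role Goran has, Goran's statement has the wrong truth value — contradiction.
So Mina is a knight.
Consider Goran. Suppose Goran is a knave.
Then no assignment of the remaining roles makes every statement match its speaker's type — contradiction.
So Goran is a knight.
Consider Isla. Suppose Isla is a knave.
Then Mina's statement comes out false, contradicting Mina being a knight.
So Isla is a knight.
Consider Ravi. Suppose Ravi is a knight.
Then Isla's statement comes out false, contradicting Isla being a knight.
So Ravi is a knave.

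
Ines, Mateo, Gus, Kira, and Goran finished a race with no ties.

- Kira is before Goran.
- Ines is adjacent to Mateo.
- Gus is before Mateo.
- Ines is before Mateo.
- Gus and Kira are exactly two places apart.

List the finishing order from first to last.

Kira, Goran, Gus, Ines, Mateo

From clue 1: Kira is in {1,2,3,4}.
From clues 1–3: Gus is in {1,2,3}.
From clues 1–4: Ines is in {2,3,4}.
From clues 1–5: Kira → place 1, Goran → place 2, Gus → place 3, Ines → place 4, Mateo → place 5.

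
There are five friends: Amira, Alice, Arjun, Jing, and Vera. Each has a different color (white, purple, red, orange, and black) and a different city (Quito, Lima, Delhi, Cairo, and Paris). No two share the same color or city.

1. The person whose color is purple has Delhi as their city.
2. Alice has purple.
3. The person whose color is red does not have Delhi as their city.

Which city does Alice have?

With clues 1–2, Cairo, Lima, Paris, and Quito are impossible for Alice's city.
That leaves Delhi.

Delhi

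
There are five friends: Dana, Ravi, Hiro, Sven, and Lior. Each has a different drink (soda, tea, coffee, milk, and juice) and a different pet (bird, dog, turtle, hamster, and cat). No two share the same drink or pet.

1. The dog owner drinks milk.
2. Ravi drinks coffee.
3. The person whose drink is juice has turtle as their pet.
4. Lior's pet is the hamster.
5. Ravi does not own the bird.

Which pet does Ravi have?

cat

With clues 1–2, dog is impossible for Ravi's pet.
With clues 1–3, turtle is impossible for Ravi's pet.
With clues 1–4, hamster is impossible for Ravi's pet.
With clues 1–5, bird is impossible for Ravi's pet.
That leaves cat.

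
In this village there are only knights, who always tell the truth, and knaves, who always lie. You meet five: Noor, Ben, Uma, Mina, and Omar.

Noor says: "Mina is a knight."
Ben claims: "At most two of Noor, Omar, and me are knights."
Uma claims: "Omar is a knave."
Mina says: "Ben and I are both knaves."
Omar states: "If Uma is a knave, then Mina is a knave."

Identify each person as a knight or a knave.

Consider Noor. Suppose Noor is a knight.
Then no assignment of the remaining roles makes every statement match its speaker's type — contradiction.
So Noor is a knave.
With that fixed, Ben's statement is true, so Ben is a knight.
With that fixed, Mina's statement is false, so Mina is a knave.
With that fixed, Omar's statement is true, so Omar is a knight.
With that fixed, Uma's statement is false, so Uma is a knave.

Noor: knave, Ben: knight, Uma: knave, Mina: knave, Omar: knight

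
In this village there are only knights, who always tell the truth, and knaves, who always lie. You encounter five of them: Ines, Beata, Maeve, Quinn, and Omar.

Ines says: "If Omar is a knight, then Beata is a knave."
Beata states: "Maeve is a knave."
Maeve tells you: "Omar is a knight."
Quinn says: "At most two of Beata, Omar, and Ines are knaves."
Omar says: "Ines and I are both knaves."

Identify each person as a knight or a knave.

Ines: knight, Beata: knight, Maeve: knave, Quinn: knight, Omar: knave

Consider Ines. Suppose Ines is a knave.
Then whichever role Omar has, Omar's statement has the wrong truth value — contradiction.
So Ines is a knight.
With that fixed, Quinn's statement is true, so Quinn is a knight.
With that fixed, Omar's statement is false, so Omar is a knave.
With that fixed, Maeve's statement is false, so Maeve is a knave.
With that fixed, Beata's statement is true, so Beata is a knight.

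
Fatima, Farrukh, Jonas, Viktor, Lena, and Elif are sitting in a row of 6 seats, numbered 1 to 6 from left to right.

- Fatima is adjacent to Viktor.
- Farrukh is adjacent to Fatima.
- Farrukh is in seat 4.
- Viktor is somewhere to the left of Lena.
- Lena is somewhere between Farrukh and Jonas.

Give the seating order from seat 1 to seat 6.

Elif, Viktor, Fatima, Farrukh, Lena, Jonas

From clues 1–2: Fatima is in {2,3,4,5}.
From clues 1–3: Farrukh → seat 4.
From clues 1–4: Viktor → seat 2, Fatima → seat 3.
From clues 1–5: Elif → seat 1, Lena → seat 5, Jonas → seat 6.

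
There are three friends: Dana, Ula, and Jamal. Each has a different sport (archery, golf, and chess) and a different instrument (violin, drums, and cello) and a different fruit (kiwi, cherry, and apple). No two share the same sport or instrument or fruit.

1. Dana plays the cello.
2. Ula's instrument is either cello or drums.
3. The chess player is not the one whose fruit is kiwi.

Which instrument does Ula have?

drums

Clue 1 rules out cello for Ula's instrument.
With clues 1–2, violin is impossible for Ula's instrument.
That leaves drums.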